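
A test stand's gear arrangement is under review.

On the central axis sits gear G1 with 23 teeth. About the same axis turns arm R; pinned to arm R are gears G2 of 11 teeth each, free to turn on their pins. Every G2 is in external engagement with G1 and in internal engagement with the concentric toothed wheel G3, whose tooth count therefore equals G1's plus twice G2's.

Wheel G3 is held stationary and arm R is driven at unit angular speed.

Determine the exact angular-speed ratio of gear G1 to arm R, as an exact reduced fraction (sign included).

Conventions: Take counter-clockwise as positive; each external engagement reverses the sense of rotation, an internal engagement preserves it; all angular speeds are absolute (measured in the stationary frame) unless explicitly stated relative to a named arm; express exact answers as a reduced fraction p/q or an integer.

68/23

planetary set (23T centre, 11T on arm, 45T internal) — Willis relation
ring teeth: 23 + 2·11 = 45
23(ω_sun−ω_arm) = −45(ω_ring−ω_arm),  ω_ring = 0, ω_arm = 1
ω_sun = 1 − (45/23)(0−1) = 68/23
ω_out/ω_in = 68/23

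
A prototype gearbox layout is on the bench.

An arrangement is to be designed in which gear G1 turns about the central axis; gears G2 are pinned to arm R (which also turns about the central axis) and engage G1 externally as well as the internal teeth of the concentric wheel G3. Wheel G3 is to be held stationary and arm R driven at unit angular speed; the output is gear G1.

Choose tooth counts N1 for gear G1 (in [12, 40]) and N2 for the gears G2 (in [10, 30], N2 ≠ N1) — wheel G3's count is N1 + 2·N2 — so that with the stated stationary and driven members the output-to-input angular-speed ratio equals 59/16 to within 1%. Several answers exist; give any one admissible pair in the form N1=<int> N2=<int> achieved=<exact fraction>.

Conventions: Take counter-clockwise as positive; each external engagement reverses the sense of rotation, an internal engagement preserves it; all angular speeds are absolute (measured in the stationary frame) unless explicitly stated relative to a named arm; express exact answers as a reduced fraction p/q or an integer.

N1=32 N2=27 achieved=59/16

planetary set to be sized for 59/16 (Willis relation)
Willis with ω_ring = 0: ω_sun/ω_arm = (N1+N3)/N1; set equal to 59/16  ⇒  N3/N1 = 59/16 − 1 = 43/16
N3 = N1 + 2·N2  ⇒  N2/N1 = (N3/N1 − 1)/2 = (43/16 − 1)/2 = 27/32
smallest multiple with N1 ≥ 12 and N2 ≥ 10: k = 1  ⇒  N1 = 1·32 = 32, N2 = 1·27 = 27 (N1 ≤ 40, N2 ≤ 30, N2 ≠ N1 ✓), N3 = 32 + 2·27 = 86
check: (N1+N3)/N1 with N1 = 32, N3 = 86 gives 59/16; |achieved − target| = 0 ≤ 59/1600 ✓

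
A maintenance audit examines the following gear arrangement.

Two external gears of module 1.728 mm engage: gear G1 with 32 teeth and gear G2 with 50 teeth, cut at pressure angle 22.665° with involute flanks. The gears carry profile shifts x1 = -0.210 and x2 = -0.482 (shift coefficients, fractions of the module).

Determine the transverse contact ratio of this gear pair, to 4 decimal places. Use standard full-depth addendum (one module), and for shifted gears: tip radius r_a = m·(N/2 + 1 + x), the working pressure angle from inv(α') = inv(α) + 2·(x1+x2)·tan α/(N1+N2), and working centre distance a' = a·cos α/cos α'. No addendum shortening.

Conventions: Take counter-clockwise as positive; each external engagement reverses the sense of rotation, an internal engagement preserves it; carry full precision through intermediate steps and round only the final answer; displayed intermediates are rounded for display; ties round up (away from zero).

recognized (one external pair, fixed centres): single-mesh tooth geometry, m = 1.728, N1 = 32, N2 = 50
base radii: r_b1 = 25.512846, r_b2 = 39.863822
tip radii: r_a1 = 29.013120, r_a2 = 44.095104
inv(α') = inv(22.665°) + 2·(-0.210-0.482)·tan α/(32+50) = 0.01496448  ⇒  α' = 20.02596°
a' = a·cos α / cos α' = 70.8480·cos 22.665°/cos 20.02596° = 69.583878
action lengths: √(r_a1²−r_b1²) = 13.815058, √(r_a2²−r_b2²) = 18.848180
base pitch p_b = π·m·cos α = 5.009436
CR = (13.815058 + 18.848180 − 69.583878·sin 20.02596°)/5.009436 = 1.763578
contact ratio ≈ 1.7636

1.7636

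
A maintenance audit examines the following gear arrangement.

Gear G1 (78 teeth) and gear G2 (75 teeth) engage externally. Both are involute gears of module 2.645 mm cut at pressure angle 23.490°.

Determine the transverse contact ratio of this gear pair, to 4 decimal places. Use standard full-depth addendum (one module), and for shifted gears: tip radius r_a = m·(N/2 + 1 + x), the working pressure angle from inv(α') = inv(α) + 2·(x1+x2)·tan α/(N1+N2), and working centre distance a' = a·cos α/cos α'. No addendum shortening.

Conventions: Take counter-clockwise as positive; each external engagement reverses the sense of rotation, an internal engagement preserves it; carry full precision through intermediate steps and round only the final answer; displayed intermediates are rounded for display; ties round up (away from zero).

class = single-mesh tooth geometry [involute pair 78T × 75T, m = 2.645]
base radii: r_b1 = 94.606510, r_b2 = 90.967798
tip radii: r_a1 = 105.800000, r_a2 = 101.832500
no profile shift: α' = α, a' = a
action lengths: √(r_a1²−r_b1²) = 47.362943, √(r_a2²−r_b2²) = 45.768088
base pitch p_b = π·m·cos α = 7.620900
CR = (47.362943 + 45.768088 − 202.342500·sin 23.49000°)/7.620900 = 1.637541
contact ratio ≈ 1.6375

1.6375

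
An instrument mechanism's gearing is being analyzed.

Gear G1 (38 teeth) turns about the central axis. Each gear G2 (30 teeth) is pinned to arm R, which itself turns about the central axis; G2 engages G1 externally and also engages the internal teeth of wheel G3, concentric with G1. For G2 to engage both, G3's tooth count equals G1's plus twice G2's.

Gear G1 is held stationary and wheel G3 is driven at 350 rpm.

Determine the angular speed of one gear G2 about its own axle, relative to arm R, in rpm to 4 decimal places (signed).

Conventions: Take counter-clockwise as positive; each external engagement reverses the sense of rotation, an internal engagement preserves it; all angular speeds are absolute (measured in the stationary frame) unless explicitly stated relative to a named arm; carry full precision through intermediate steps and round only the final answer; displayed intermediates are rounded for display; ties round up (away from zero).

+319.4608 rpm

topology: planetary set — G1 38T / G2 30T / G3 98T, arm = carrier (Willis)
normalise by the input: solve with ω_ring = 1, then scale by 350 rpm
ring teeth: 38 + 2·30 = 98
38(ω_sun−ω_arm) = −98(ω_ring−ω_arm),  ω_sun = 0, ω_ring = 1
38(0−ω_arm) = −98(1−ω_arm)  ⇒  136·ω_arm = 98  ⇒  ω_arm = 49/68
sun–planet mesh: 38·(0−49/68) = −30·(ω_p−ω_arm)  ⇒  ω_p−ω_arm = 931/1020
scale: ω_p−ω_arm = 931/1020 × 350 rpm = +319.4608 rpm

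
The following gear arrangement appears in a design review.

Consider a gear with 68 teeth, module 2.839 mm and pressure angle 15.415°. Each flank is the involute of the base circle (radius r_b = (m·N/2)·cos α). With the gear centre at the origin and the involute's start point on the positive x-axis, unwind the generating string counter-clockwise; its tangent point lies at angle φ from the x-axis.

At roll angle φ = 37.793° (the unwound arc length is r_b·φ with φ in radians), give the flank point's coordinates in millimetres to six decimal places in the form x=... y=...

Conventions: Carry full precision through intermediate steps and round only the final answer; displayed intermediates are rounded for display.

recognized (one wheel, involute flank): single-mesh tooth geometry, m = 2.839, N = 68
pitch radius r_p = m·N/2 = 2.839·68/2 = 96.526000
base radius r_b = r_p·cos α = 96.526000·cos 15.415° = 93.053559
roll angle φ = 37.793° = 0.65961228 rad
x = r_b·(cos φ + φ·sin φ) = 111.147566
y = r_b·(sin φ − φ·cos φ) = 8.520465

x=111.147566 y=8.520465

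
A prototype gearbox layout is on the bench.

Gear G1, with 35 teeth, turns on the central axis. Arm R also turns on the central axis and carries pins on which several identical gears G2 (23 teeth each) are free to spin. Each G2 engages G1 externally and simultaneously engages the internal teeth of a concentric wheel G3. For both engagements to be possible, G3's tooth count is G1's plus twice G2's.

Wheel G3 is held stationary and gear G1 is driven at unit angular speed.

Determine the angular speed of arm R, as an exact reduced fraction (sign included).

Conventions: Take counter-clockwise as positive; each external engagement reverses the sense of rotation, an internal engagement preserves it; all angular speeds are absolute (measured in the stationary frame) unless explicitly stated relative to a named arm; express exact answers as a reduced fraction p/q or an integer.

topology: planetary set — G1 35T / G2 23T / G3 81T, arm = carrier (Willis)
ring teeth: 35 + 2·23 = 81
35(ω_sun−ω_arm) = −81(ω_ring−ω_arm),  ω_ring = 0, ω_sun = 1
35(1−ω_arm) = −81(0−ω_arm)  ⇒  116·ω_arm = 35  ⇒  ω_arm = 35/116
exact speed ratio = 35/116

35/116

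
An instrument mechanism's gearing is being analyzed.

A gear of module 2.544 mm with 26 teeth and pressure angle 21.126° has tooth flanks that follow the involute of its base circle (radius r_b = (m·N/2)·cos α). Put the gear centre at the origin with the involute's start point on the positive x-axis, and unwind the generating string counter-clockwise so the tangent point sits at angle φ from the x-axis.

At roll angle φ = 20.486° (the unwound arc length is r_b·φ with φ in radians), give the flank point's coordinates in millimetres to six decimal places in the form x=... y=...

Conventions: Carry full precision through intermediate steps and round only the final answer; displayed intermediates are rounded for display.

x=32.758551 y=0.464050

topology: single-mesh involute geometry — m = 2.544, N = 26
pitch radius r_p = m·N/2 = 2.544·26/2 = 33.072000
base radius r_b = r_p·cos α = 33.072000·cos 21.126° = 30.849233
roll angle φ = 20.486° = 0.35754815 rad
x = r_b·(cos φ + φ·sin φ) = 32.758551
y = r_b·(sin φ − φ·cos φ) = 0.464050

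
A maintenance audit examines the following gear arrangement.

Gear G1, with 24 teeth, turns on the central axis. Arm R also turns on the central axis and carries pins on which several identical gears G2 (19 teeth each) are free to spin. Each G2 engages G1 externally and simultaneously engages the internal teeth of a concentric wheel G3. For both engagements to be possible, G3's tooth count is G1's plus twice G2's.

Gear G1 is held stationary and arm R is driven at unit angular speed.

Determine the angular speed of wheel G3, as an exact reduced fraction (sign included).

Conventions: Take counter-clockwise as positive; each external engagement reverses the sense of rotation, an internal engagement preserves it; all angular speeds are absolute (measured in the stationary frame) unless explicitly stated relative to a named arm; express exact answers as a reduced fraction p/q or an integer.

43/31

planetary set (24T centre, 19T on arm, 62T internal) — Willis relation
ring teeth: 24 + 2·19 = 62
24(ω_sun−ω_arm) = −62(ω_ring−ω_arm),  ω_sun = 0, ω_arm = 1
ω_ring = 1 − (24/62)(0−1) = 43/31
exact speed ratio = 43/31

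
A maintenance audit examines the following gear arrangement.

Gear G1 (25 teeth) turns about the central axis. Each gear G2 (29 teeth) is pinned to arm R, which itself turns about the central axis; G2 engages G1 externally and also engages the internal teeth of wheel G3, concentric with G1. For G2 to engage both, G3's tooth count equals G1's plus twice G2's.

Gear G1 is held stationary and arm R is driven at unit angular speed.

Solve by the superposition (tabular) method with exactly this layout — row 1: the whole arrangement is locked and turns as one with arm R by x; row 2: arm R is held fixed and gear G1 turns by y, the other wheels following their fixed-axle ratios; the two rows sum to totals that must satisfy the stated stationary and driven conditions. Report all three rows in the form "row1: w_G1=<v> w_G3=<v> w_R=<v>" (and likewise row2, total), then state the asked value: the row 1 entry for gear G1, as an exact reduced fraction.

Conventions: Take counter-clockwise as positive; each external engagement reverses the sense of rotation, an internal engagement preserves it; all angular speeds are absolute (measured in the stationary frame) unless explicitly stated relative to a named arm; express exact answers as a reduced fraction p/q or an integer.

row1: w_G1=1 w_G3=1 w_R=1
row2: w_G1=-1 w_G3=25/83 w_R=0
total: w_G1=0 w_G3=108/83 w_R=1
asked value: 1

topology: planetary set — G1 25T / G2 29T / G3 83T, arm = carrier (Willis)
row 1 — lock + rotate with arm: ω_sun = ω_ring = ω_arm = x
superposition row 2 [arm held]: sun y, ring −(25/83)·y, arm 0
boundary: total ω_sun = x + y = 0 and total ω_arm = x = 1  ⇒  y = -1, x = 1
row 2 ring = −(25/83)·(-1) = 25/83
totals (row 1 + row 2): sun 1 + (-1) = 0, ring 1 + 25/83 = 108/83, arm 1 + 0 = 1
asked cell (row1, sun) = 1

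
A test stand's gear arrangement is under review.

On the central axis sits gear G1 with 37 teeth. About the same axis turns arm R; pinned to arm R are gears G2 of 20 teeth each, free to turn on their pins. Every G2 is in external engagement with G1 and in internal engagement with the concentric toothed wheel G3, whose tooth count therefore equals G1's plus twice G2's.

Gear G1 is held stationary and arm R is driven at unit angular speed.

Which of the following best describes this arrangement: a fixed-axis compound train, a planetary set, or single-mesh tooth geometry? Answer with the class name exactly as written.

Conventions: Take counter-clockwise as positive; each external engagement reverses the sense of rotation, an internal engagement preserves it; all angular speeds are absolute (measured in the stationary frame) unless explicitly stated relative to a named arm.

planetary set

planetary set (37T centre, 20T on arm, 77T internal) — Willis relation
classification: planetary set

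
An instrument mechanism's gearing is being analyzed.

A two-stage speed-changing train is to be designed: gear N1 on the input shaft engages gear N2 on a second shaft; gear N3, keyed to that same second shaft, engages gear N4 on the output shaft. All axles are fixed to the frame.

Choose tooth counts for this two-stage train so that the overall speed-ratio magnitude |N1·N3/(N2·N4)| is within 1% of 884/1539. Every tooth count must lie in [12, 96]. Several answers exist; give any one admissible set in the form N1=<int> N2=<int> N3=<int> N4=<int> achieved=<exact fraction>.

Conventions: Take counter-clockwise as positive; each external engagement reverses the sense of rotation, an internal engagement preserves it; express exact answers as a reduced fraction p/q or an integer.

N1=13 N2=19 N3=68 N4=81 achieved=884/1539

topology: fixed-axis compound train — 2 stages, target 884/1539
target = 884/1539 in lowest terms: an exact hit needs N1·N3 = k·884 and N2·N4 = k·1539 for one integer k, every count in [12, 96]; additionally prefer no 1:1 stage (N1 ≠ N2, N3 ≠ N4)
k = 1: N1·N3 = 884 = 13·68, N2·N4 = 1539 = 19·81
achieved = 13·68/(19·81) = 884/1539; |achieved − target| = 0 ≤ 221/38475 ✓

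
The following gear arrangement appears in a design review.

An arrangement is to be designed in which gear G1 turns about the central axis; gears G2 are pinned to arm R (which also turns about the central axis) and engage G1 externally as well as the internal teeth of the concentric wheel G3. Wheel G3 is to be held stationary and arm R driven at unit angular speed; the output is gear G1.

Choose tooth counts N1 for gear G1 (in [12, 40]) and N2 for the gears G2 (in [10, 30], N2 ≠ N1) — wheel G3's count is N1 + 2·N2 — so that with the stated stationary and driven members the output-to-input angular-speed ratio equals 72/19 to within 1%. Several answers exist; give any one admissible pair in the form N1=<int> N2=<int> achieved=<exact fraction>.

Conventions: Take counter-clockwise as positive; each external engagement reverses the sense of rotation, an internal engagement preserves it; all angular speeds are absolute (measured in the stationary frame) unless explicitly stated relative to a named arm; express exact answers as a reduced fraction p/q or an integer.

planetary set to be sized for 72/19 (Willis relation)
Willis with ω_ring = 0: ω_sun/ω_arm = (N1+N3)/N1; set equal to 72/19  ⇒  N3/N1 = 72/19 − 1 = 53/19
N3 = N1 + 2·N2  ⇒  N2/N1 = (N3/N1 − 1)/2 = (53/19 − 1)/2 = 17/19
smallest multiple with N1 ≥ 12 and N2 ≥ 10: k = 1  ⇒  N1 = 1·19 = 19, N2 = 1·17 = 17 (N1 ≤ 40, N2 ≤ 30, N2 ≠ N1 ✓), N3 = 19 + 2·17 = 53
check: (N1+N3)/N1 with N1 = 19, N3 = 53 gives 72/19; |achieved − target| = 0 ≤ 18/475 ✓

N1=19 N2=17 achieved=72/19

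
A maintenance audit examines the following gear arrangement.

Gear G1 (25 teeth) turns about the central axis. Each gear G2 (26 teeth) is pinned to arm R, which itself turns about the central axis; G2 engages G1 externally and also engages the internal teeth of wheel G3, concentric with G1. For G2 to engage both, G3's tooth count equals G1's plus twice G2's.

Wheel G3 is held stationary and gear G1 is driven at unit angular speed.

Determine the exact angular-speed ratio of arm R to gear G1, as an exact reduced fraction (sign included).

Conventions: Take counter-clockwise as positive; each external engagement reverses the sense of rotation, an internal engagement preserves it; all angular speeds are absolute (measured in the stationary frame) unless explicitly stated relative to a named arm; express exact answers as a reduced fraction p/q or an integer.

25/102

recognized (axles ride arm R): planetary set, 25/26/77 teeth
ring teeth: 25 + 2·26 = 77
25(ω_sun−ω_arm) = −77(ω_ring−ω_arm),  ω_ring = 0, ω_sun = 1
25(1−ω_arm) = −77(0−ω_arm)  ⇒  102·ω_arm = 25  ⇒  ω_arm = 25/102
ω_out/ω_in = 25/102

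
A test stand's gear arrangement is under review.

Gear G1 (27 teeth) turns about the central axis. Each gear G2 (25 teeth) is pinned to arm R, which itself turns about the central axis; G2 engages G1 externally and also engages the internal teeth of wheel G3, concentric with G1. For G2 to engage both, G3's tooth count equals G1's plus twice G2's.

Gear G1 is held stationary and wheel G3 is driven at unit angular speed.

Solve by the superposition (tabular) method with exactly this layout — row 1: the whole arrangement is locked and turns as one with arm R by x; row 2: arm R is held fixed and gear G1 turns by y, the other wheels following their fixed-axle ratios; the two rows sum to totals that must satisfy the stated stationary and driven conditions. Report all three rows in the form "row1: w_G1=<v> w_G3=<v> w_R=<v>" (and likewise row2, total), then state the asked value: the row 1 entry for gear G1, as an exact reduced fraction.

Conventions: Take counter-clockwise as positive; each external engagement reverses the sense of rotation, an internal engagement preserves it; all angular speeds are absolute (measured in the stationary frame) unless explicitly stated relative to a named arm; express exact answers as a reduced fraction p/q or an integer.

row1: w_G1=77/104 w_G3=77/104 w_R=77/104
row2: w_G1=-77/104 w_G3=27/104 w_R=0
total: w_G1=0 w_G3=1 w_R=77/104
asked value: 77/104

recognized (axles ride arm R): planetary set, 27/25/77 teeth
row 1 — lock + rotate with arm: ω_sun = ω_ring = ω_arm = x
row 2 (arm held, sun turns y): ω_ring = −(27/77)·y, ω_arm = 0
boundary: total ω_sun = x + y = 0 and total ω_ring = x − (27/77)·y = 1  ⇒  y = -77/104, x = 77/104
row 2 ring = −(27/77)·(-77/104) = 27/104
totals (row 1 + row 2): sun 77/104 + (-77/104) = 0, ring 77/104 + 27/104 = 1, arm 77/104 + 0 = 77/104
asked cell (row1, sun) = 77/104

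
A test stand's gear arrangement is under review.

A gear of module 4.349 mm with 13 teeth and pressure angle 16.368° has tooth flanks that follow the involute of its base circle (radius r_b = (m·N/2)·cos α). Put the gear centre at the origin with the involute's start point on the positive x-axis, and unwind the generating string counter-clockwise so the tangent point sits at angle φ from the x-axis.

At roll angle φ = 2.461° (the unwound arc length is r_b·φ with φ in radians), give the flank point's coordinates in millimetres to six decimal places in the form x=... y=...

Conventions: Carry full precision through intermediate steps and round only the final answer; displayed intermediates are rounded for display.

single-mesh involute tooth geometry (13T wheel at module 4.349)
pitch radius r_p = m·N/2 = 4.349·13/2 = 28.268500
base radius r_b = r_p·cos α = 28.268500·cos 16.368° = 27.122820
roll angle φ = 2.461° = 0.04295255 rad
x = r_b·(cos φ + φ·sin φ) = 27.147829
y = r_b·(sin φ − φ·cos φ) = 0.000716

x=27.147829 y=0.000716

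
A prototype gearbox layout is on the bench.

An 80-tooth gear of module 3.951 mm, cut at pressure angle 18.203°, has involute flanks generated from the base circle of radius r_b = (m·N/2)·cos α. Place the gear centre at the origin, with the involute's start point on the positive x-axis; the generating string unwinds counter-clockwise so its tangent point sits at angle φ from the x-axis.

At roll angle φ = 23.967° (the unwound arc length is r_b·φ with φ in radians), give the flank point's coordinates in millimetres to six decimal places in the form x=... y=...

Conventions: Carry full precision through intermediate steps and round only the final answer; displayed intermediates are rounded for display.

topology: single-mesh involute geometry — m = 3.951, N = 80
pitch radius r_p = m·N/2 = 3.951·80/2 = 158.040000
base radius r_b = r_p·cos α = 158.040000·cos 18.203° = 150.130998
roll angle φ = 23.967° = 0.41830306 rad
x = r_b·(cos φ + φ·sin φ) = 162.696757
y = r_b·(sin φ − φ·cos φ) = 3.599183

x=162.696757 y=3.599183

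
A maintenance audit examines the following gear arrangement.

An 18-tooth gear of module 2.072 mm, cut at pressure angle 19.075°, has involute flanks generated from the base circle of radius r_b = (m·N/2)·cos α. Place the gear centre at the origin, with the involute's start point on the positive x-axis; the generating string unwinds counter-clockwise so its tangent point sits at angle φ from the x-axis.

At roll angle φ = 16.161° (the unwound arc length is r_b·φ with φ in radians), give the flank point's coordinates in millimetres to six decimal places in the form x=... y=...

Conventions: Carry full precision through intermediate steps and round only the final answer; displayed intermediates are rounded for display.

class = single-mesh tooth geometry [base-circle involute, m = 2.072, 18T]
pitch radius r_p = m·N/2 = 2.072·18/2 = 18.648000
base radius r_b = r_p·cos α = 18.648000·cos 19.075° = 17.624068
roll angle φ = 16.161° = 0.28206266 rad
x = r_b·(cos φ + φ·sin φ) = 18.311265
y = r_b·(sin φ − φ·cos φ) = 0.130786

x=18.311265 y=0.130786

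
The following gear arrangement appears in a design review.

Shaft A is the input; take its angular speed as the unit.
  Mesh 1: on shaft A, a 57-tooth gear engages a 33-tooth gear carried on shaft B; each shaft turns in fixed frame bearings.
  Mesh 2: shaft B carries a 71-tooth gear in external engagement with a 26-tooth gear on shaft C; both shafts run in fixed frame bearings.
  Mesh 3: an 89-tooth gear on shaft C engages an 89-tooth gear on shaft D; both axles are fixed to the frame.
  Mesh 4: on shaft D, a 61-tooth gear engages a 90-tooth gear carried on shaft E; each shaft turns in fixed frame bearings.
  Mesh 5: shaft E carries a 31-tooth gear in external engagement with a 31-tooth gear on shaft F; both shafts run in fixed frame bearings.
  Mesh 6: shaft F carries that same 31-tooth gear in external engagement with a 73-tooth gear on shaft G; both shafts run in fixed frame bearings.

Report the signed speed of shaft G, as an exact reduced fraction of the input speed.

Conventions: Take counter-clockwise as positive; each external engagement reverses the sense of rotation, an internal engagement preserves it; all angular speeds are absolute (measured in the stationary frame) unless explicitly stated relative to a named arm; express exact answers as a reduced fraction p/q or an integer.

2550959/1879020

6-mesh fixed-axis compound train (all bearings frame-fixed)
mesh 1 [57T→33T]: |ω|/ω_in = 1×57/33 = 19/11, sense flips to −
mesh 2 [71T→26T]: |ω|/ω_in = (19/11)×71/26 = 1349/286, sense flips to +
mesh 3 [89T→89T]: |ω|/ω_in = (1349/286)×89/89 = 1349/286, sense flips to −
mesh 4 [61T→90T]: |ω|/ω_in = (1349/286)×61/90 = 82289/25740, sense flips to +
mesh 5 [31T→31T]: |ω|/ω_in = (82289/25740)×31/31 = 82289/25740, sense flips to −
mesh 6 [31T→73T]: |ω|/ω_in = (82289/25740)×31/73 = 2550959/1879020, sense flips to +
signed output speed (× input speed) = 2550959/1879020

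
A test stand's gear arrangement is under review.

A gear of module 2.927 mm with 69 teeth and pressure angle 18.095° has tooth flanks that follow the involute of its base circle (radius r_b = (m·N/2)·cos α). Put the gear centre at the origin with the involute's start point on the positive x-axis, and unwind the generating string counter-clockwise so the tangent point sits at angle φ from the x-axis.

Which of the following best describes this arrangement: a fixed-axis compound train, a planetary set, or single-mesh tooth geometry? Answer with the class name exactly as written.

single-mesh tooth geometry

recognized (one wheel, involute flank): single-mesh tooth geometry, m = 2.927, N = 69
classification: single-mesh tooth geometry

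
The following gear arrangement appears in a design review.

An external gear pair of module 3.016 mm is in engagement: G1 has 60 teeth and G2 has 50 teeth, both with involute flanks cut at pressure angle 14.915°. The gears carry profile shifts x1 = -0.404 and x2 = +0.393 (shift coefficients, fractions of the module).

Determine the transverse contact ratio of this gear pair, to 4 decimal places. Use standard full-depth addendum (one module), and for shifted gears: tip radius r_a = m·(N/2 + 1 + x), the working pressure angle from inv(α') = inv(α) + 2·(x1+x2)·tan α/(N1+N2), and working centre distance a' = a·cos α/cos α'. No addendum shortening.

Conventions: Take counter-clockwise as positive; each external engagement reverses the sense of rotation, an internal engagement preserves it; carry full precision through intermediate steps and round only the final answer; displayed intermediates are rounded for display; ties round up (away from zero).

class = single-mesh tooth geometry [involute pair 60T × 50T, m = 3.016]
base radii: r_b1 = 87.431614, r_b2 = 72.859678
tip radii: r_a1 = 92.277536, r_a2 = 79.601288
inv(α') = inv(14.915°) + 2·(-0.404+0.393)·tan α/(60+50) = 0.00599065  ⇒  α' = 14.87185°
a' = a·cos α / cos α' = 165.8800·cos 14.915°/cos 14.87185° = 165.846777
action lengths: √(r_a1²−r_b1²) = 29.510279, √(r_a2²−r_b2²) = 32.059825
base pitch p_b = π·m·cos α = 9.155817
CR = (29.510279 + 32.059825 − 165.846777·sin 14.87185°)/9.155817 = 2.075643
contact ratio ≈ 2.0756

2.0756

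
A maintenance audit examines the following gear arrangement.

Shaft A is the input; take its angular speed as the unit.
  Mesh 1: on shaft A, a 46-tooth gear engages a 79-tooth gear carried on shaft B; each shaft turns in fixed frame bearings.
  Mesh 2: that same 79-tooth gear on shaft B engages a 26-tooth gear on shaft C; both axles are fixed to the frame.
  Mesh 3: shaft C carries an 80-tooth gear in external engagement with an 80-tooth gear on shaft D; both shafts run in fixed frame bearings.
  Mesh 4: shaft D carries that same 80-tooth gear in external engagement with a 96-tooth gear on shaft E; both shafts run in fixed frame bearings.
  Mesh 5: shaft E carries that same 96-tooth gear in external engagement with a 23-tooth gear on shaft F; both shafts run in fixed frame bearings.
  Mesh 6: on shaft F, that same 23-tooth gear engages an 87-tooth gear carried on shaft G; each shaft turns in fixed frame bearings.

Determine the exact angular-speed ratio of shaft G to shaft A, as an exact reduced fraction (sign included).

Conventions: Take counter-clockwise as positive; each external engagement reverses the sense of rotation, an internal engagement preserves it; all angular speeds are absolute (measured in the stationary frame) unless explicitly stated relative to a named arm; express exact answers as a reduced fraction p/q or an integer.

1840/1131

class = fixed-axis compound train [6 meshes; 6 ratios multiply, 6 sense flips]
mesh 1 [46T→79T]: running ratio 46/79, sense −
mesh 2 [79T→26T]: running ratio 23/13, sense +
mesh 3 [80T→80T]: running ratio 23/13, sense −
mesh 4 [80T→96T]: running ratio 115/78, sense +
mesh 5 [96T→23T]: running ratio 80/13, sense −
mesh 6 [23T→87T]: running ratio 1840/1131, sense +
ω_out/ω_in = 1840/1131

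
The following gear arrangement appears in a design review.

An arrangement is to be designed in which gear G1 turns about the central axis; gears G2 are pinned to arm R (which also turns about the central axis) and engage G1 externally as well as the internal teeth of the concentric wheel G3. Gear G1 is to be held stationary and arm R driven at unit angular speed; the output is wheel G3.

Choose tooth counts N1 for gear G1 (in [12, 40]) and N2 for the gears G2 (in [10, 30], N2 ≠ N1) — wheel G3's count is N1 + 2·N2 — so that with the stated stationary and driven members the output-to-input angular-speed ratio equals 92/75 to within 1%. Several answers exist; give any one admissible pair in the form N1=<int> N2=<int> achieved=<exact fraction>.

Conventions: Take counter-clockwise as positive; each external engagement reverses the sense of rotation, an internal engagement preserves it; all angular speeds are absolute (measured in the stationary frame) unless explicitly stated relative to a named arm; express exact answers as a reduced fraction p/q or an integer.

planetary set to be sized for 92/75 (Willis relation)
Willis with ω_sun = 0: ω_ring/ω_arm = (N1+N3)/N3; set equal to 92/75  ⇒  N3/N1 = 1/(92/75 − 1) = 75/17
N3 = N1 + 2·N2  ⇒  N2/N1 = (N3/N1 − 1)/2 = (75/17 − 1)/2 = 29/17
smallest multiple with N1 ≥ 12 and N2 ≥ 10: k = 1  ⇒  N1 = 1·17 = 17, N2 = 1·29 = 29 (N1 ≤ 40, N2 ≤ 30, N2 ≠ N1 ✓), N3 = 17 + 2·29 = 75
check: (N1+N3)/N3 with N1 = 17, N3 = 75 gives 92/75; |achieved − target| = 0 ≤ 23/1875 ✓

N1=17 N2=29 achieved=92/75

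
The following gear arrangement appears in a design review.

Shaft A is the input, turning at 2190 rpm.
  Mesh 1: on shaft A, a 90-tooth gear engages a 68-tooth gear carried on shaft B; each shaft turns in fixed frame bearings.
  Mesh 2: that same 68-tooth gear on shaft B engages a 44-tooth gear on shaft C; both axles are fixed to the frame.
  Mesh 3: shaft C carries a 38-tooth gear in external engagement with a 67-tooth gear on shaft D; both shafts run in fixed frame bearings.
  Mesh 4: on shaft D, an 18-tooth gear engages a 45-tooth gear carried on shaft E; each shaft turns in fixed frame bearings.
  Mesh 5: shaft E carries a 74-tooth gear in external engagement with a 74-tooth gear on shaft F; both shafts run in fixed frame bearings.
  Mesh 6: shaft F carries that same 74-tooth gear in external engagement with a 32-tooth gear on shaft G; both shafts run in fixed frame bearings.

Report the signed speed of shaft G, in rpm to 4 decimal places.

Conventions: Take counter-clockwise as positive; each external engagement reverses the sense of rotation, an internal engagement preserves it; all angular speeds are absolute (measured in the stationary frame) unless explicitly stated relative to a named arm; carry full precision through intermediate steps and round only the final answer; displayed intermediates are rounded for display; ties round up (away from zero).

+2350.0899 rpm

topology: fixed-axis compound train — 6 meshes, A→G
mesh 1 [90T→68T]: ω = 2190.0000×90/68 = 2898.5294 rpm, sense flips to −
mesh 2 [68T→44T]: ω = 2898.5294×68/44 = 4479.5455 rpm, sense flips to +
mesh 3 [38T→67T]: ω = 4479.5455×38/67 = 2540.6377 rpm, sense flips to −
mesh 4 [18T→45T]: ω = 2540.6377×18/45 = 1016.2551 rpm, sense flips to +
mesh 5 [74T→74T]: ω = 1016.2551×74/74 = 1016.2551 rpm, sense flips to −
mesh 6 [74T→32T]: ω = 1016.2551×74/32 = 2350.0899 rpm, sense flips to +
signed output speed = +2350.0899 rpm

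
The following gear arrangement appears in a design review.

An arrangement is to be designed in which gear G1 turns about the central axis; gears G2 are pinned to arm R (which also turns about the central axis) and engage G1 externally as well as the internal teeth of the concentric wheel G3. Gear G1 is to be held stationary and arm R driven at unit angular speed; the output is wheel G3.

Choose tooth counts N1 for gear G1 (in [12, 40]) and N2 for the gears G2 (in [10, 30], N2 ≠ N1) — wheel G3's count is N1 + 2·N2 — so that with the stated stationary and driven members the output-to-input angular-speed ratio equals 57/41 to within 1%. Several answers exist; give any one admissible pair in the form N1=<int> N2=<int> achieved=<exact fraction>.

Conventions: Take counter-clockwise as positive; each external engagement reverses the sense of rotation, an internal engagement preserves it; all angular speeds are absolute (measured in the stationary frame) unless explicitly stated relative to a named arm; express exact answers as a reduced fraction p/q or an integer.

N1=32 N2=25 achieved=57/41

planetary set to be sized for 57/41 (Willis relation)
Willis with ω_sun = 0: ω_ring/ω_arm = (N1+N3)/N3; set equal to 57/41  ⇒  N3/N1 = 1/(57/41 − 1) = 41/16
N3 = N1 + 2·N2  ⇒  N2/N1 = (N3/N1 − 1)/2 = (41/16 − 1)/2 = 25/32
smallest multiple with N1 ≥ 12 and N2 ≥ 10: k = 1  ⇒  N1 = 1·32 = 32, N2 = 1·25 = 25 (N1 ≤ 40, N2 ≤ 30, N2 ≠ N1 ✓), N3 = 32 + 2·25 = 82
check: (N1+N3)/N3 with N1 = 32, N3 = 82 gives 57/41; |achieved − target| = 0 ≤ 57/4100 ✓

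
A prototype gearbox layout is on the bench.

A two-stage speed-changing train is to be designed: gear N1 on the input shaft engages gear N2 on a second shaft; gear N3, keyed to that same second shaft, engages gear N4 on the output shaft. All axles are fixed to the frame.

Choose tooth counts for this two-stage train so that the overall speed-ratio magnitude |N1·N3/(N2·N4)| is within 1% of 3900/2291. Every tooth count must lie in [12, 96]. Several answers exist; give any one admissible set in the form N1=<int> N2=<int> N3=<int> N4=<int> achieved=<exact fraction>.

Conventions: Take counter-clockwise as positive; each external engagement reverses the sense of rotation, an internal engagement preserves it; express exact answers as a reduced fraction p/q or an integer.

2-stage fixed-axis compound train for ratio 3900/2291
target = 3900/2291 in lowest terms: an exact hit needs N1·N3 = k·3900 and N2·N4 = k·2291 for one integer k, every count in [12, 96]; additionally prefer no 1:1 stage (N1 ≠ N2, N3 ≠ N4)
k = 1: N1·N3 = 3900 = 50·78, N2·N4 = 2291 = 29·79
achieved = 50·78/(29·79) = 3900/2291; |achieved − target| = 0 ≤ 39/2291 ✓

N1=50 N2=29 N3=78 N4=79 achieved=3900/2291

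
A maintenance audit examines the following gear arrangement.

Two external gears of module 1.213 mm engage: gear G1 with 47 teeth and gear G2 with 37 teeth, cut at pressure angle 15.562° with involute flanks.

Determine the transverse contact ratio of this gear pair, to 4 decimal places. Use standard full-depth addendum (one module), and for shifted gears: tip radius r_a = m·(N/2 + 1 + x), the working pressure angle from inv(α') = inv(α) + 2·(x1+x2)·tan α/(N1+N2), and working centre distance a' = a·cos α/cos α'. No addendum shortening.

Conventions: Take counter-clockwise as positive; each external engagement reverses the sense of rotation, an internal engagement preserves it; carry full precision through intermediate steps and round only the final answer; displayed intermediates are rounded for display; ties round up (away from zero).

1.9871

class = single-mesh tooth geometry [involute pair 47T × 37T, m = 1.213]
base radii: r_b1 = 27.460509, r_b2 = 21.617847
tip radii: r_a1 = 29.718500, r_a2 = 23.653500
no profile shift: α' = α, a' = a
action lengths: √(r_a1²−r_b1²) = 11.362645, √(r_a2²−r_b2²) = 9.599830
base pitch p_b = π·m·cos α = 3.671052
CR = (11.362645 + 9.599830 − 50.946000·sin 15.56200°)/3.671052 = 1.987069
contact ratio ≈ 1.9871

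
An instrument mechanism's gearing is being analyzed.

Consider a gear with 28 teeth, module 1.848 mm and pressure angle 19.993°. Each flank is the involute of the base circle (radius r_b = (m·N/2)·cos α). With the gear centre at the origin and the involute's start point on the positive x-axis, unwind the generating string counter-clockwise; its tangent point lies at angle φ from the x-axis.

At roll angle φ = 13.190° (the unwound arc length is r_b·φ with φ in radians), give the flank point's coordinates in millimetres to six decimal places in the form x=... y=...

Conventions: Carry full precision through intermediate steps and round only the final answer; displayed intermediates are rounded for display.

x=24.948541 y=0.098351

class = single-mesh tooth geometry [base-circle involute, m = 1.848, 28T]
pitch radius r_p = m·N/2 = 1.848·28/2 = 25.872000
base radius r_b = r_p·cos α = 25.872000·cos 19.993° = 24.312808
roll angle φ = 13.190° = 0.23020893 rad
x = r_b·(cos φ + φ·sin φ) = 24.948541
y = r_b·(sin φ − φ·cos φ) = 0.098351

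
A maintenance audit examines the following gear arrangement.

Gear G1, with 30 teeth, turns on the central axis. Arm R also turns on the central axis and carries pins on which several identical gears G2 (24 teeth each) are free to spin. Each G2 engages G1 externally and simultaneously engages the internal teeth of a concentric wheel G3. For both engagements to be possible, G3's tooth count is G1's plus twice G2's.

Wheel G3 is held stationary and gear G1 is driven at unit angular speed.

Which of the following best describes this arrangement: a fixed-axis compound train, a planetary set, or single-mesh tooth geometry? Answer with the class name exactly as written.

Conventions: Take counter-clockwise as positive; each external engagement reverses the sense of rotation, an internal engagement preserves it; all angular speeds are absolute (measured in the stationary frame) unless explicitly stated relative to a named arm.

recognized (axles ride arm R): planetary set, 30/24/78 teeth
classification: planetary set

planetary set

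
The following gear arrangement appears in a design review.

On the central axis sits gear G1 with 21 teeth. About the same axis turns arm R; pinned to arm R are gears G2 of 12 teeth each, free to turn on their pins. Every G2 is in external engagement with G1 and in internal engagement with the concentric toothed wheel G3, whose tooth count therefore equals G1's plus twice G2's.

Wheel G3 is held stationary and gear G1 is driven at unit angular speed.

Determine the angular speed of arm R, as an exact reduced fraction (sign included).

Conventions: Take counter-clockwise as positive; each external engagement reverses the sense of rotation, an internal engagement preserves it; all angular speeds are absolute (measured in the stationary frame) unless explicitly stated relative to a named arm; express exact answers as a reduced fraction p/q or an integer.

recognized (axles ride arm R): planetary set, 21/12/45 teeth
ring teeth: 21 + 2·12 = 45
21(ω_sun−ω_arm) = −45(ω_ring−ω_arm),  ω_ring = 0, ω_sun = 1
21(1−ω_arm) = −45(0−ω_arm)  ⇒  66·ω_arm = 21  ⇒  ω_arm = 7/22
exact speed ratio = 7/22

7/22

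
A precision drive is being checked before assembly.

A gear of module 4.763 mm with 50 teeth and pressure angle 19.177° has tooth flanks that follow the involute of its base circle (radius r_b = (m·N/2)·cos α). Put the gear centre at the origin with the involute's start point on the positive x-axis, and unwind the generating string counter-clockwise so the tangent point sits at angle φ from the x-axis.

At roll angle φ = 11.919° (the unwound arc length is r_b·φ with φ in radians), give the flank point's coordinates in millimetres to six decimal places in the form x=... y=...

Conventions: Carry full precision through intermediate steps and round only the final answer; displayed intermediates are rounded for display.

single-mesh involute tooth geometry (50T wheel at module 4.763)
pitch radius r_p = m·N/2 = 4.763·50/2 = 119.075000
base radius r_b = r_p·cos α = 119.075000·cos 19.177° = 112.467327
roll angle φ = 11.919° = 0.20802579 rad
x = r_b·(cos φ + φ·sin φ) = 114.874560
y = r_b·(sin φ − φ·cos φ) = 0.336029

x=114.874560 y=0.336029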